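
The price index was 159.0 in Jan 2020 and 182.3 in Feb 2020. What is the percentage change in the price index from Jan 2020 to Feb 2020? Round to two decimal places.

Change = (182.3 − 159.0) / 159.0 × 100
       = 23.3 / 159.0 × 100 = 14.6541%

14.65%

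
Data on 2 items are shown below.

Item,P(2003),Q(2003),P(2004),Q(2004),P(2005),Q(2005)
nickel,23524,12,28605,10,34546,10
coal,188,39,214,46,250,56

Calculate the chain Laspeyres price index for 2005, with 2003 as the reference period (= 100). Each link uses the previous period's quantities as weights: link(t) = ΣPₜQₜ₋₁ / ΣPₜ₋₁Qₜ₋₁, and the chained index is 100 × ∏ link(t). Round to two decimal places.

Link 2003→2004:
ΣP(2004)Q(2003) = 28605×12 + 214×39 = 343260 + 8346 = 351606
ΣP(2003)Q(2003) = 23524×12 + 188×39 = 282288 + 7332 = 289620
link = 351606/289620 = 1.214025
Link 2004→2005:
ΣP(2005)Q(2004) = 34546×10 + 250×46 = 345460 + 11500 = 356960
ΣP(2004)Q(2004) = 28605×10 + 214×46 = 286050 + 9844 = 295894
link = 356960/295894 = 1.206378
Chained index = 100 × 1.214025 × 1.206378 = 146.4573

146.46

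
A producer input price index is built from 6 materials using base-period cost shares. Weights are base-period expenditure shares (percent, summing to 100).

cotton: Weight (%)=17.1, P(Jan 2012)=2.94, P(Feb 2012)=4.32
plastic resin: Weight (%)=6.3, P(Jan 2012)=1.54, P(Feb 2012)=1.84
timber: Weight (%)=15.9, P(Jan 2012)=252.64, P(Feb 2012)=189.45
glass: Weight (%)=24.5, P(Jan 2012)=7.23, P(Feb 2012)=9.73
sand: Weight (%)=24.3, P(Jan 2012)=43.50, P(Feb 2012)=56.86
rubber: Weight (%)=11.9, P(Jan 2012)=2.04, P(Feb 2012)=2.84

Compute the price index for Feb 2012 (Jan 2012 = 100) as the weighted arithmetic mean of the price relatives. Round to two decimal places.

cotton: 17.1 × (4.32/2.94) = 17.1 × 1.469388 = 25.1265
plastic resin: 6.3 × (1.84/1.54) = 6.3 × 1.194805 = 7.5273
timber: 15.9 × (189.45/252.64) = 15.9 × 0.749881 = 11.9231
glass: 24.5 × (9.73/7.23) = 24.5 × 1.345781 = 32.9716
sand: 24.3 × (56.86/43.50) = 24.3 × 1.307126 = 31.7632
rubber: 11.9 × (2.84/2.04) = 11.9 × 1.392157 = 16.5667
Index = Σ wᵢ·(p₁ᵢ/p₀ᵢ) = 25.1265 + 7.5273 + 11.9231 + 32.9716 + 31.7632 + 16.5667 = 125.8784

125.88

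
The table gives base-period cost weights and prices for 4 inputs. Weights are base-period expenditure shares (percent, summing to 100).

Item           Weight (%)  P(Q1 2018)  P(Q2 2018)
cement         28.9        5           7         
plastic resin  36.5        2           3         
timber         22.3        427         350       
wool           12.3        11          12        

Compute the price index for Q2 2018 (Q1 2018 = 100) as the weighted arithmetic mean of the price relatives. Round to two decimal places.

126.91

cement: 28.9 × (7/5) = 28.9 × 1.400000 = 40.4600
plastic resin: 36.5 × (3/2) = 36.5 × 1.500000 = 54.7500
timber: 22.3 × (350/427) = 22.3 × 0.819672 = 18.2787
wool: 12.3 × (12/11) = 12.3 × 1.090909 = 13.4182
Index = Σ wᵢ·(p₁ᵢ/p₀ᵢ) = 40.4600 + 54.7500 + 18.2787 + 13.4182 = 126.9069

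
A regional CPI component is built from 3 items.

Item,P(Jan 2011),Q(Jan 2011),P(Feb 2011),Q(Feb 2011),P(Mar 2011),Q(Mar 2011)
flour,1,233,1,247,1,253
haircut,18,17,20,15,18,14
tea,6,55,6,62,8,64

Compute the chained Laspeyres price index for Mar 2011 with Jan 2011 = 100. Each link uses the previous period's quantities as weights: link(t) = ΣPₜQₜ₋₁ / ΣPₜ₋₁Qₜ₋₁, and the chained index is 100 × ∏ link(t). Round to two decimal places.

114.54

Link Jan 2011→Feb 2011:
ΣP(Feb 2011)Q(Jan 2011) = 1×233 + 20×17 + 6×55 = 233 + 340 + 330 = 903
ΣP(Jan 2011)Q(Jan 2011) = 1×233 + 18×17 + 6×55 = 233 + 306 + 330 = 869
link = 903/869 = 1.039125
Link Feb 2011→Mar 2011:
ΣP(Mar 2011)Q(Feb 2011) = 1×247 + 18×15 + 8×62 = 247 + 270 + 496 = 1013
ΣP(Feb 2011)Q(Feb 2011) = 1×247 + 20×15 + 6×62 = 247 + 300 + 372 = 919
link = 1013/919 = 1.102285
Chained index = 100 × 1.039125 × 1.102285 = 114.5412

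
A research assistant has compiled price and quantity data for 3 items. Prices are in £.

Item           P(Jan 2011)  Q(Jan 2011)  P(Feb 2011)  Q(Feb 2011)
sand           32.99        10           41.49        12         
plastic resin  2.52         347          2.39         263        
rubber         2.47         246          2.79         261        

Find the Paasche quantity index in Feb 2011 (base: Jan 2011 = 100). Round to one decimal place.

96.1

Paasche quantity index uses current-period prices as weights.
ΣP(Feb 2011)·Q(Feb 2011) = 41.49×12 + 2.39×263 + 2.79×261 = 497.88 + 628.57 + 728.19 = 1854.64
ΣP(Feb 2011)·Q(Jan 2011) = 41.49×10 + 2.39×347 + 2.79×246 = 414.9 + 829.33 + 686.34 = 1930.57
Index = 1854.64 / 1930.57 × 100 = 96.0670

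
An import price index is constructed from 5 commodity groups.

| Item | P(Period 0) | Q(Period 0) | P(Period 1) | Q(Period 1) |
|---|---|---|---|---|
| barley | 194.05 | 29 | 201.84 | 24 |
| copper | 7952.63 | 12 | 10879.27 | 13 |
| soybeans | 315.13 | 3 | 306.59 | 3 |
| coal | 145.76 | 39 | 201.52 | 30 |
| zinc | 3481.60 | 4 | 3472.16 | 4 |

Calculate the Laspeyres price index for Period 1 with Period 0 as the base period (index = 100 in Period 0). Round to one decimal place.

Laspeyres price index uses base-period quantities as weights.
ΣP(Period 1)·Q(Period 0) = 201.84×29 + 10879.27×12 + 306.59×3 + 201.52×39 + 3472.16×4 = 5853.36 + 130551.24 + 919.77 + 7859.28 + 13888.64 = 159072.29
ΣP(Period 0)·Q(Period 0) = 194.05×29 + 7952.63×12 + 315.13×3 + 145.76×39 + 3481.60×4 = 5627.45 + 95431.56 + 945.39 + 5684.64 + 13926.4 = 121615.44
Index = 159072.29 / 121615.44 × 100 = 130.7994

130.8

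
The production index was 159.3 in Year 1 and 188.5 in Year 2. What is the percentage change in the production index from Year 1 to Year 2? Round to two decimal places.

18.33%

Change = (188.5 − 159.3) / 159.3 × 100
       = 29.2 / 159.3 × 100 = 18.3302%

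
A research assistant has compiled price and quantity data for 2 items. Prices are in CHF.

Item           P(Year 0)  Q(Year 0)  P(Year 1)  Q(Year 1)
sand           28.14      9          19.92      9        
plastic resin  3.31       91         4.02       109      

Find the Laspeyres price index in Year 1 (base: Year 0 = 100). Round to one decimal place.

98.3

Laspeyres price index uses base-period quantities as weights.
ΣP(Year 1)·Q(Year 0) = 19.92×9 + 4.02×91 = 179.28 + 365.82 = 545.1
ΣP(Year 0)·Q(Year 0) = 28.14×9 + 3.31×91 = 253.26 + 301.21 = 554.47
Index = 545.1 / 554.47 × 100 = 98.3101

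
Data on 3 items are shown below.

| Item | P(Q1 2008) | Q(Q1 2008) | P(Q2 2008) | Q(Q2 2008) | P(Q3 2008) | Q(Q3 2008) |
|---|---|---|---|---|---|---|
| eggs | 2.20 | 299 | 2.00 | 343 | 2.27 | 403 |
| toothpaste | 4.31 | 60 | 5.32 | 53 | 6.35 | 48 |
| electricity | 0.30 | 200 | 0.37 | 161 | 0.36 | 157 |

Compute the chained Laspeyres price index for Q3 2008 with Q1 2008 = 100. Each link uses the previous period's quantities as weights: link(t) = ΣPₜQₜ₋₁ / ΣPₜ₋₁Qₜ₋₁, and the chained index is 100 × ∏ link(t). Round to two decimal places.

115.90

Link Q1 2008→Q2 2008:
ΣP(Q2 2008)Q(Q1 2008) = 2.00×299 + 5.32×60 + 0.37×200 = 598 + 319.2 + 74 = 991.2
ΣP(Q1 2008)Q(Q1 2008) = 2.20×299 + 4.31×60 + 0.30×200 = 657.8 + 258.6 + 60 = 976.4
link = 991.2/976.4 = 1.015158
Link Q2 2008→Q3 2008:
ΣP(Q3 2008)Q(Q2 2008) = 2.27×343 + 6.35×53 + 0.36×161 = 778.61 + 336.55 + 57.96 = 1173.12
ΣP(Q2 2008)Q(Q2 2008) = 2.00×343 + 5.32×53 + 0.37×161 = 686 + 281.96 + 59.57 = 1027.53
link = 1173.12/1027.53 = 1.141689
Chained index = 100 × 1.015158 × 1.141689 = 115.8995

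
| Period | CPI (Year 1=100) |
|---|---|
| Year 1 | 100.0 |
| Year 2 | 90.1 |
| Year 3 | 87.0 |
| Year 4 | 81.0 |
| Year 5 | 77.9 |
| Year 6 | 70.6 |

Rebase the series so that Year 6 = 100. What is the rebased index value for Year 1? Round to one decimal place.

Rebased(Year 1) = 100.0 / 70.6 × 100 = 141.6431

141.6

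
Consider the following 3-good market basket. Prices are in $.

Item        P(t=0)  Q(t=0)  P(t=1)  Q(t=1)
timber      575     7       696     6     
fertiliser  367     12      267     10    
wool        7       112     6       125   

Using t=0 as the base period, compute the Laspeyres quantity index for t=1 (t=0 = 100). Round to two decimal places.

86.78

Laspeyres quantity index uses base-period prices as weights.
ΣP(t=0)·Q(t=1) = 575×6 + 367×10 + 7×125 = 3450 + 3670 + 875 = 7995
ΣP(t=0)·Q(t=0) = 575×7 + 367×12 + 7×112 = 4025 + 4404 + 784 = 9213
Index = 7995 / 9213 × 100 = 86.7796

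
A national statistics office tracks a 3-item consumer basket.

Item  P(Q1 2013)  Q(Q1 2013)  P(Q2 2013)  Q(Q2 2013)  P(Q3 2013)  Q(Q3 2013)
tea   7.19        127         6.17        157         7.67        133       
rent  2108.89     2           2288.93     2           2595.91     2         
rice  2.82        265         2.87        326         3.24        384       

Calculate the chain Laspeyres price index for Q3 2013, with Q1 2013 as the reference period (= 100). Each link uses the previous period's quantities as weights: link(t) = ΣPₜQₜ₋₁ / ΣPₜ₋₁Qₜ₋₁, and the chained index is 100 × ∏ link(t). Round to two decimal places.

Link Q1 2013→Q2 2013:
ΣP(Q2 2013)Q(Q1 2013) = 6.17×127 + 2288.93×2 + 2.87×265 = 783.59 + 4577.86 + 760.55 = 6122
ΣP(Q1 2013)Q(Q1 2013) = 7.19×127 + 2108.89×2 + 2.82×265 = 913.13 + 4217.78 + 747.3 = 5878.21
link = 6122/5878.21 = 1.041474
Link Q2 2013→Q3 2013:
ΣP(Q3 2013)Q(Q2 2013) = 7.67×157 + 2595.91×2 + 3.24×326 = 1204.19 + 5191.82 + 1056.24 = 7452.25
ΣP(Q2 2013)Q(Q2 2013) = 6.17×157 + 2288.93×2 + 2.87×326 = 968.69 + 4577.86 + 935.62 = 6482.17
link = 7452.25/6482.17 = 1.149654
Chained index = 100 × 1.041474 × 1.149654 = 119.7334

119.73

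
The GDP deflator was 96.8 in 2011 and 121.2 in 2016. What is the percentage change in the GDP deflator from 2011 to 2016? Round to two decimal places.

Change = (121.2 − 96.8) / 96.8 × 100
       = 24.4 / 96.8 × 100 = 25.2066%

25.21%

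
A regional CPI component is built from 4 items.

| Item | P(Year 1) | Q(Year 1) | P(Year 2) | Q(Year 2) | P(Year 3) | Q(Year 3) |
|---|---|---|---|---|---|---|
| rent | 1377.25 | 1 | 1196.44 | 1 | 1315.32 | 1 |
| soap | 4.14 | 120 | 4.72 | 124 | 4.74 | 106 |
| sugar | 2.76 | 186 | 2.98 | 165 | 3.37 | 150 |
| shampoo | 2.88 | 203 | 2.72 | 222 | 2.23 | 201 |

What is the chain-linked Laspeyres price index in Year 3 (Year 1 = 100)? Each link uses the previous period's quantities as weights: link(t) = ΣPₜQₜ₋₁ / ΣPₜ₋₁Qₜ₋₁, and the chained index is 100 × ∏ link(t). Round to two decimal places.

99.12

Link Year 1→Year 2:
ΣP(Year 2)Q(Year 1) = 1196.44×1 + 4.72×120 + 2.98×186 + 2.72×203 = 1196.44 + 566.4 + 554.28 + 552.16 = 2869.28
ΣP(Year 1)Q(Year 1) = 1377.25×1 + 4.14×120 + 2.76×186 + 2.88×203 = 1377.25 + 496.8 + 513.36 + 584.64 = 2972.05
link = 2869.28/2972.05 = 0.965421
Link Year 2→Year 3:
ΣP(Year 3)Q(Year 2) = 1315.32×1 + 4.74×124 + 3.37×165 + 2.23×222 = 1315.32 + 587.76 + 556.05 + 495.06 = 2954.19
ΣP(Year 2)Q(Year 2) = 1196.44×1 + 4.72×124 + 2.98×165 + 2.72×222 = 1196.44 + 585.28 + 491.7 + 603.84 = 2877.26
link = 2954.19/2877.26 = 1.026737
Chained index = 100 × 0.965421 × 1.026737 = 99.1234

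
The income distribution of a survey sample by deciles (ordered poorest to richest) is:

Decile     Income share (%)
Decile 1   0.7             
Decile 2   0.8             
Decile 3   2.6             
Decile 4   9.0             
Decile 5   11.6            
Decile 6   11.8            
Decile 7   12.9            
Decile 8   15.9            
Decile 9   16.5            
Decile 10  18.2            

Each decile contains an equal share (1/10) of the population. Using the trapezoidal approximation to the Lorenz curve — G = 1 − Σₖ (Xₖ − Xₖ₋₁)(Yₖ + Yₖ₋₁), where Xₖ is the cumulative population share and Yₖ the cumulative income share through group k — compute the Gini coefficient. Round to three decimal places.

Cumulative income shares Yₖ: 0.0070, 0.0150, 0.0410, 0.1310, 0.2470, 0.3650, 0.4940, 0.6530, 0.8180, 1.0000
Σ (Xₖ−Xₖ₋₁)(Yₖ+Yₖ₋₁) = (1/10)(0.0070+0.0000) + (1/10)(0.0150+0.0070) + (1/10)(0.0410+0.0150) + (1/10)(0.1310+0.0410) + (1/10)(0.2470+0.1310) + (1/10)(0.3650+0.2470) + (1/10)(0.4940+0.3650) + (1/10)(0.6530+0.4940) + (1/10)(0.8180+0.6530) + (1/10)(1.0000+0.8180)
  = 0.0007 + 0.0022 + 0.0056 + 0.0172 + 0.0378 + 0.0612 + 0.0859 + 0.1147 + 0.1471 + 0.1818 = 0.6542
G = 1 − 0.6542 = 0.3458

0.346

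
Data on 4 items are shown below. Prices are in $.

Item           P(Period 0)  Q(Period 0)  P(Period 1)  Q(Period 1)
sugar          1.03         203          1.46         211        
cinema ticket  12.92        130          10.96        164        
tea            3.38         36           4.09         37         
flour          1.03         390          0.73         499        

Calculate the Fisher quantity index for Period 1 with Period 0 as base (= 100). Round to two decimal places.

122.54

Laspeyres component (base-period weights):
ΣP(Period 0)Q(Period 1) = 1.03×211 + 12.92×164 + 3.38×37 + 1.03×499 = 217.33 + 2118.88 + 125.06 + 513.97 = 2975.24
ΣP(Period 0)Q(Period 0) = 1.03×203 + 12.92×130 + 3.38×36 + 1.03×390 = 209.09 + 1679.6 + 121.68 + 401.7 = 2412.07
L = 2975.24 / 2412.07 × 100 = 123.3480
Paasche component (current-period weights):
ΣP(Period 1)Q(Period 1) = 1.46×211 + 10.96×164 + 4.09×37 + 0.73×499 = 308.06 + 1797.44 + 151.33 + 364.27 = 2621.1
ΣP(Period 1)Q(Period 0) = 1.46×203 + 10.96×130 + 4.09×36 + 0.73×390 = 296.38 + 1424.8 + 147.24 + 284.7 = 2153.12
P = 2621.1 / 2153.12 × 100 = 121.7350
Fisher = √(L × P) = √(123.3480 × 121.7350) = 122.5388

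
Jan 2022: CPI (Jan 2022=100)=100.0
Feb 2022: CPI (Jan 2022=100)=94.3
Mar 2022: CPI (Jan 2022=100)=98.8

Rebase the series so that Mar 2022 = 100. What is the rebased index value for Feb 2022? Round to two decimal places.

95.45

Rebased(Feb 2022) = 94.3 / 98.8 × 100 = 95.4453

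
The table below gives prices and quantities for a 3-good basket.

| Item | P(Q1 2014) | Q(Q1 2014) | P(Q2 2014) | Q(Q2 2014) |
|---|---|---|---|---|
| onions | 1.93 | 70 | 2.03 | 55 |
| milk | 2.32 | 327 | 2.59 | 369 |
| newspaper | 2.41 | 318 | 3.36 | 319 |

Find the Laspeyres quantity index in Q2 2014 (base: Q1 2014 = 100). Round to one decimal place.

104.3

Laspeyres quantity index uses base-period prices as weights.
ΣP(Q1 2014)·Q(Q2 2014) = 1.93×55 + 2.32×369 + 2.41×319 = 106.15 + 856.08 + 768.79 = 1731.02
ΣP(Q1 2014)·Q(Q1 2014) = 1.93×70 + 2.32×327 + 2.41×318 = 135.1 + 758.64 + 766.38 = 1660.12
Index = 1731.02 / 1660.12 × 100 = 104.2708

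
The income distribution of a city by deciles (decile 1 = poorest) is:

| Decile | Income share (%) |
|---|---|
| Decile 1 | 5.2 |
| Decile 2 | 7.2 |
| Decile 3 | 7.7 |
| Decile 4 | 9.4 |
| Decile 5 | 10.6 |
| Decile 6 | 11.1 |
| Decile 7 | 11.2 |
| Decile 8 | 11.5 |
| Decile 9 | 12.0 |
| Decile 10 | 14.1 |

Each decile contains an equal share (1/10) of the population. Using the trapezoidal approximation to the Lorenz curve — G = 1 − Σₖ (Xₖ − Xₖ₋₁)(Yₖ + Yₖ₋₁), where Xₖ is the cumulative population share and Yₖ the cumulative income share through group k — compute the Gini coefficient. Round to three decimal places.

Cumulative income shares Yₖ: 0.0520, 0.1240, 0.2010, 0.2950, 0.4010, 0.5120, 0.6240, 0.7390, 0.8590, 1.0000
Σ (Xₖ−Xₖ₋₁)(Yₖ+Yₖ₋₁) = (1/10)(0.0520+0.0000) + (1/10)(0.1240+0.0520) + (1/10)(0.2010+0.1240) + (1/10)(0.2950+0.2010) + (1/10)(0.4010+0.2950) + (1/10)(0.5120+0.4010) + (1/10)(0.6240+0.5120) + (1/10)(0.7390+0.6240) + (1/10)(0.8590+0.7390) + (1/10)(1.0000+0.8590)
  = 0.0052 + 0.0176 + 0.0325 + 0.0496 + 0.0696 + 0.0913 + 0.1136 + 0.1363 + 0.1598 + 0.1859 = 0.8614
G = 1 − 0.8614 = 0.1386

0.139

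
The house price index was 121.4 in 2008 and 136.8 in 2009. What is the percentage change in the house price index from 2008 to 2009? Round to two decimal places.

12.69%

Change = (136.8 − 121.4) / 121.4 × 100
       = 15.4 / 121.4 × 100 = 12.6853%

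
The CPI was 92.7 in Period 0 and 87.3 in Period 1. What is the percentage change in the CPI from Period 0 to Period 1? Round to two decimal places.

Change = (87.3 − 92.7) / 92.7 × 100
       = -5.4 / 92.7 × 100 = -5.8252%

-5.83%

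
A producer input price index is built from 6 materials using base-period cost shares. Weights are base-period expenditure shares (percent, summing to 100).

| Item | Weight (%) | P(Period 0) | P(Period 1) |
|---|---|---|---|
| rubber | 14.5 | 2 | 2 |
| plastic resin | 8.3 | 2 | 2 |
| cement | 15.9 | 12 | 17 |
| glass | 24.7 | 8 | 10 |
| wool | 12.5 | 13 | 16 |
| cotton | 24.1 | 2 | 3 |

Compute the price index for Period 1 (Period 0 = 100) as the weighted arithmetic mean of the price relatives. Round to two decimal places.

rubber: 14.5 × (2/2) = 14.5 × 1.000000 = 14.5000
plastic resin: 8.3 × (2/2) = 8.3 × 1.000000 = 8.3000
cement: 15.9 × (17/12) = 15.9 × 1.416667 = 22.5250
glass: 24.7 × (10/8) = 24.7 × 1.250000 = 30.8750
wool: 12.5 × (16/13) = 12.5 × 1.230769 = 15.3846
cotton: 24.1 × (3/2) = 24.1 × 1.500000 = 36.1500
Index = Σ wᵢ·(p₁ᵢ/p₀ᵢ) = 14.5000 + 8.3000 + 22.5250 + 30.8750 + 15.3846 + 36.1500 = 127.7346

127.73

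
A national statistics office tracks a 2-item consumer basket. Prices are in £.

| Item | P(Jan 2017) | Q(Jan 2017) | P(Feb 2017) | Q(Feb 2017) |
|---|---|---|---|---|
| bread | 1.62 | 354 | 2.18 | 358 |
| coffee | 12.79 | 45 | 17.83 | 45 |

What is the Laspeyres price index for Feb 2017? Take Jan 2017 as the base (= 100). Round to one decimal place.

137.0

Laspeyres price index uses base-period quantities as weights.
ΣP(Feb 2017)·Q(Jan 2017) = 2.18×354 + 17.83×45 = 771.72 + 802.35 = 1574.07
ΣP(Jan 2017)·Q(Jan 2017) = 1.62×354 + 12.79×45 = 573.48 + 575.55 = 1149.03
Index = 1574.07 / 1149.03 × 100 = 136.9912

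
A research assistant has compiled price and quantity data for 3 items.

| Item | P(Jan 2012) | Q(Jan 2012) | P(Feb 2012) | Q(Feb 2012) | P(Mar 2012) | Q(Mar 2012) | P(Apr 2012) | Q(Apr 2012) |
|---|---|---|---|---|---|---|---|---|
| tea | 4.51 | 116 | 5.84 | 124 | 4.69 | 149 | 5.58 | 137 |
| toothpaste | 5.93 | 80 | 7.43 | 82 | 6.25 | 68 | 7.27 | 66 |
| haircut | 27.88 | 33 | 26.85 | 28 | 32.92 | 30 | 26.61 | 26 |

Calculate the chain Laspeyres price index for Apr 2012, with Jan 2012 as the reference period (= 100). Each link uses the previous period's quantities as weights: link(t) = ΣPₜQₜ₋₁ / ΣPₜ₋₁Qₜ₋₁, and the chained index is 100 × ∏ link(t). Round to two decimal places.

109.44

Link Jan 2012→Feb 2012:
ΣP(Feb 2012)Q(Jan 2012) = 5.84×116 + 7.43×80 + 26.85×33 = 677.44 + 594.4 + 886.05 = 2157.89
ΣP(Jan 2012)Q(Jan 2012) = 4.51×116 + 5.93×80 + 27.88×33 = 523.16 + 474.4 + 920.04 = 1917.6
link = 2157.89/1917.6 = 1.125308
Link Feb 2012→Mar 2012:
ΣP(Mar 2012)Q(Feb 2012) = 4.69×124 + 6.25×82 + 32.92×28 = 581.56 + 512.5 + 921.76 = 2015.82
ΣP(Feb 2012)Q(Feb 2012) = 5.84×124 + 7.43×82 + 26.85×28 = 724.16 + 609.26 + 751.8 = 2085.22
link = 2015.82/2085.22 = 0.966718
Link Mar 2012→Apr 2012:
ΣP(Apr 2012)Q(Mar 2012) = 5.58×149 + 7.27×68 + 26.61×30 = 831.42 + 494.36 + 798.3 = 2124.08
ΣP(Mar 2012)Q(Mar 2012) = 4.69×149 + 6.25×68 + 32.92×30 = 698.81 + 425 + 987.6 = 2111.41
link = 2124.08/2111.41 = 1.006001
Chained index = 100 × 1.125308 × 0.966718 × 1.006001 = 109.4383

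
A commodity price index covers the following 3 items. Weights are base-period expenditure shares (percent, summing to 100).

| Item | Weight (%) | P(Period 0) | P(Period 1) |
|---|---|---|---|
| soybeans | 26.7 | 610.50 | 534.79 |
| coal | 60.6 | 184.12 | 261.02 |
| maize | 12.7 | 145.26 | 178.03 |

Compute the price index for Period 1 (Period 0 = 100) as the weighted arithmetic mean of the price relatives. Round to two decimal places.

soybeans: 26.7 × (534.79/610.50) = 26.7 × 0.875987 = 23.3889
coal: 60.6 × (261.02/184.12) = 60.6 × 1.417662 = 85.9103
maize: 12.7 × (178.03/145.26) = 12.7 × 1.225595 = 15.5651
Index = Σ wᵢ·(p₁ᵢ/p₀ᵢ) = 23.3889 + 85.9103 + 15.5651 = 124.8643

124.86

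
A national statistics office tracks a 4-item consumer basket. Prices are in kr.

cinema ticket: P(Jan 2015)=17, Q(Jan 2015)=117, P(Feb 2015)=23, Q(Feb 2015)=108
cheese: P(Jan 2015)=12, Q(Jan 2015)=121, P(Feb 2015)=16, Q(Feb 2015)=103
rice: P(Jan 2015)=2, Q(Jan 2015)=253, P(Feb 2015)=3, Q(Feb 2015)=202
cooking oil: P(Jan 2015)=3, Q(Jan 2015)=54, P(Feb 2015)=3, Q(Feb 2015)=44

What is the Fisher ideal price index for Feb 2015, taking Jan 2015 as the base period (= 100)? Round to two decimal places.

Laspeyres component (base-period weights):
ΣP(Feb 2015)Q(Jan 2015) = 23×117 + 16×121 + 3×253 + 3×54 = 2691 + 1936 + 759 + 162 = 5548
ΣP(Jan 2015)Q(Jan 2015) = 17×117 + 12×121 + 2×253 + 3×54 = 1989 + 1452 + 506 + 162 = 4109
L = 5548 / 4109 × 100 = 135.0207
Paasche component (current-period weights):
ΣP(Feb 2015)Q(Feb 2015) = 23×108 + 16×103 + 3×202 + 3×44 = 2484 + 1648 + 606 + 132 = 4870
ΣP(Jan 2015)Q(Feb 2015) = 17×108 + 12×103 + 2×202 + 3×44 = 1836 + 1236 + 404 + 132 = 3608
P = 4870 / 3608 × 100 = 134.9778
Fisher = √(L × P) = √(135.0207 × 134.9778) = 134.9993

135.00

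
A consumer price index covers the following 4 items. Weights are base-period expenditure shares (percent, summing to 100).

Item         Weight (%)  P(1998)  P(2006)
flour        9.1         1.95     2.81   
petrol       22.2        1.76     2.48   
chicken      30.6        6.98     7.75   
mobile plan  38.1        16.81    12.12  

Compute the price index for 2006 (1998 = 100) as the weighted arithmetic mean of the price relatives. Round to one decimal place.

flour: 9.1 × (2.81/1.95) = 9.1 × 1.441026 = 13.1133
petrol: 22.2 × (2.48/1.76) = 22.2 × 1.409091 = 31.2818
chicken: 30.6 × (7.75/6.98) = 30.6 × 1.110315 = 33.9756
mobile plan: 38.1 × (12.12/16.81) = 38.1 × 0.720999 = 27.4701
Index = Σ wᵢ·(p₁ᵢ/p₀ᵢ) = 13.1133 + 31.2818 + 33.9756 + 27.4701 = 105.8409

105.8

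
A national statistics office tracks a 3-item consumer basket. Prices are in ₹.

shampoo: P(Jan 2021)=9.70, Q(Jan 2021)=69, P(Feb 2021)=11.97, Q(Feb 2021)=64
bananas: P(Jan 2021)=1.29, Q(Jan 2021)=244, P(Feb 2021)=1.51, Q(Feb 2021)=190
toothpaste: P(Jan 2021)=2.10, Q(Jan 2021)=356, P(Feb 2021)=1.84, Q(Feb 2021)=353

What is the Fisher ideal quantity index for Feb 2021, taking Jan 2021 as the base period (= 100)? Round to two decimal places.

Laspeyres component (base-period weights):
ΣP(Jan 2021)Q(Feb 2021) = 9.70×64 + 1.29×190 + 2.10×353 = 620.8 + 245.1 + 741.3 = 1607.2
ΣP(Jan 2021)Q(Jan 2021) = 9.70×69 + 1.29×244 + 2.10×356 = 669.3 + 314.76 + 747.6 = 1731.66
L = 1607.2 / 1731.66 × 100 = 92.8127
Paasche component (current-period weights):
ΣP(Feb 2021)Q(Feb 2021) = 11.97×64 + 1.51×190 + 1.84×353 = 766.08 + 286.9 + 649.52 = 1702.5
ΣP(Feb 2021)Q(Jan 2021) = 11.97×69 + 1.51×244 + 1.84×356 = 825.93 + 368.44 + 655.04 = 1849.41
P = 1702.5 / 1849.41 × 100 = 92.0564
Fisher = √(L × P) = √(92.8127 × 92.0564) = 92.4338

92.43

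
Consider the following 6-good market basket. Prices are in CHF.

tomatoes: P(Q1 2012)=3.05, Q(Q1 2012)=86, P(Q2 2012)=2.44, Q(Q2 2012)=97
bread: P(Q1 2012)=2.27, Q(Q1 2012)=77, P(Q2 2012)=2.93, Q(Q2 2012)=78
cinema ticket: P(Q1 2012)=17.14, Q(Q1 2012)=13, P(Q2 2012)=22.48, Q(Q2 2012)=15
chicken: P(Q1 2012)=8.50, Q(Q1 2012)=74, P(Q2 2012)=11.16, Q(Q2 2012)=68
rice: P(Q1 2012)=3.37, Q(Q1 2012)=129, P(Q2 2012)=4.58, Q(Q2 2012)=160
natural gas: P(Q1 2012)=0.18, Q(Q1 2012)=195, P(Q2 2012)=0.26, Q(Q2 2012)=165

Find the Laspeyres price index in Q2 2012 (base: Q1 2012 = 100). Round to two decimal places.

124.81

Laspeyres price index uses base-period quantities as weights.
ΣP(Q2 2012)·Q(Q1 2012) = 2.44×86 + 2.93×77 + 22.48×13 + 11.16×74 + 4.58×129 + 0.26×195 = 209.84 + 225.61 + 292.24 + 825.84 + 590.82 + 50.7 = 2195.05
ΣP(Q1 2012)·Q(Q1 2012) = 3.05×86 + 2.27×77 + 17.14×13 + 8.50×74 + 3.37×129 + 0.18×195 = 262.3 + 174.79 + 222.82 + 629 + 434.73 + 35.1 = 1758.74
Index = 2195.05 / 1758.74 × 100 = 124.8081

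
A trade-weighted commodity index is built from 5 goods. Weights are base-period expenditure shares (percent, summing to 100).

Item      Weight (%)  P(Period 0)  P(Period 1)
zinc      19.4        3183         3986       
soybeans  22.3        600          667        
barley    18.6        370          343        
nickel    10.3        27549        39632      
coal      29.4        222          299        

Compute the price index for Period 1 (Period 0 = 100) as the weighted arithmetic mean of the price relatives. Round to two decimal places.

zinc: 19.4 × (3986/3183) = 19.4 × 1.252278 = 24.2942
soybeans: 22.3 × (667/600) = 22.3 × 1.111667 = 24.7902
barley: 18.6 × (343/370) = 18.6 × 0.927027 = 17.2427
nickel: 10.3 × (39632/27549) = 10.3 × 1.438600 = 14.8176
coal: 29.4 × (299/222) = 29.4 × 1.346847 = 39.5973
Index = Σ wᵢ·(p₁ᵢ/p₀ᵢ) = 24.2942 + 24.7902 + 17.2427 + 14.8176 + 39.5973 = 120.7419

120.74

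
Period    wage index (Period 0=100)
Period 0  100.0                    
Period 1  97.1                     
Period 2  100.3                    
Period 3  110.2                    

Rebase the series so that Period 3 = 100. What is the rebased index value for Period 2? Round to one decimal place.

Rebased(Period 2) = 100.3 / 110.2 × 100 = 91.0163

91.0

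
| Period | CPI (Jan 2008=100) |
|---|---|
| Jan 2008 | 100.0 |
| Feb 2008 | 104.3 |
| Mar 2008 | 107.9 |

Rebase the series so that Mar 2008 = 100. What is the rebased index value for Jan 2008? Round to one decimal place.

92.7

Rebased(Jan 2008) = 100.0 / 107.9 × 100 = 92.6784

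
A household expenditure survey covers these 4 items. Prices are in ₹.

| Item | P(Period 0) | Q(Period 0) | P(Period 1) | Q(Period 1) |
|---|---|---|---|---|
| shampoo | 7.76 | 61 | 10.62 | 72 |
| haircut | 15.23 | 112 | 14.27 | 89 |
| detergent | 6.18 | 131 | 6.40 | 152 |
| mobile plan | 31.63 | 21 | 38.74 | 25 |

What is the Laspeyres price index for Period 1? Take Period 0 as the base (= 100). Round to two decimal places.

106.71

Laspeyres price index uses base-period quantities as weights.
ΣP(Period 1)·Q(Period 0) = 10.62×61 + 14.27×112 + 6.40×131 + 38.74×21 = 647.82 + 1598.24 + 838.4 + 813.54 = 3898
ΣP(Period 0)·Q(Period 0) = 7.76×61 + 15.23×112 + 6.18×131 + 31.63×21 = 473.36 + 1705.76 + 809.58 + 664.23 = 3652.93
Index = 3898 / 3652.93 × 100 = 106.7089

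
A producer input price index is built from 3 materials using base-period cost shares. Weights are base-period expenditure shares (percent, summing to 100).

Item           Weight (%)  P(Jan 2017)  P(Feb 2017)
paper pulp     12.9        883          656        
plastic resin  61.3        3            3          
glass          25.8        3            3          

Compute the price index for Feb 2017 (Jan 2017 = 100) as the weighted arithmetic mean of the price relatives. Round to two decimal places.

96.68

paper pulp: 12.9 × (656/883) = 12.9 × 0.742922 = 9.5837
plastic resin: 61.3 × (3/3) = 61.3 × 1.000000 = 61.3000
glass: 25.8 × (3/3) = 25.8 × 1.000000 = 25.8000
Index = Σ wᵢ·(p₁ᵢ/p₀ᵢ) = 9.5837 + 61.3000 + 25.8000 = 96.6837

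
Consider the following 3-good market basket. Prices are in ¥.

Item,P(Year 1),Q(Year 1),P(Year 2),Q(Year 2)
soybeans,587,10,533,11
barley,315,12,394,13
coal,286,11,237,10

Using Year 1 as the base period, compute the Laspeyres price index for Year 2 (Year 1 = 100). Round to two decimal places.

98.98

Laspeyres price index uses base-period quantities as weights.
ΣP(Year 2)·Q(Year 1) = 533×10 + 394×12 + 237×11 = 5330 + 4728 + 2607 = 12665
ΣP(Year 1)·Q(Year 1) = 587×10 + 315×12 + 286×11 = 5870 + 3780 + 3146 = 12796
Index = 12665 / 12796 × 100 = 98.9762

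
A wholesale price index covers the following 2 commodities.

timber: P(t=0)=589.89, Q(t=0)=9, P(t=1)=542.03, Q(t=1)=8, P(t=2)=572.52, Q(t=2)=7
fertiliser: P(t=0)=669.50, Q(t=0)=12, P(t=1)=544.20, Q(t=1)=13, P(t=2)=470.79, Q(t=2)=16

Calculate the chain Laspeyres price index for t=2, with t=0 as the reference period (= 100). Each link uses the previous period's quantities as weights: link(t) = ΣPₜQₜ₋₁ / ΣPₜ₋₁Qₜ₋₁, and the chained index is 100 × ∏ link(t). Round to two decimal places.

Link t=0→t=1:
ΣP(t=1)Q(t=0) = 542.03×9 + 544.20×12 = 4878.27 + 6530.4 = 11408.67
ΣP(t=0)Q(t=0) = 589.89×9 + 669.50×12 = 5309.01 + 8034 = 13343.01
link = 11408.67/13343.01 = 0.855030
Link t=1→t=2:
ΣP(t=2)Q(t=1) = 572.52×8 + 470.79×13 = 4580.16 + 6120.27 = 10700.43
ΣP(t=1)Q(t=1) = 542.03×8 + 544.20×13 = 4336.24 + 7074.6 = 11410.84
link = 10700.43/11410.84 = 0.937743
Chained index = 100 × 0.855030 × 0.937743 = 80.1798

80.18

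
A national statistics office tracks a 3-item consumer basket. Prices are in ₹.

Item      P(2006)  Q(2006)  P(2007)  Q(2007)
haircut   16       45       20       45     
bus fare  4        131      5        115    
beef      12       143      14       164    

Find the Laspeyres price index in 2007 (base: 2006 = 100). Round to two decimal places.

120.17

Laspeyres price index uses base-period quantities as weights.
ΣP(2007)·Q(2006) = 20×45 + 5×131 + 14×143 = 900 + 655 + 2002 = 3557
ΣP(2006)·Q(2006) = 16×45 + 4×131 + 12×143 = 720 + 524 + 1716 = 2960
Index = 3557 / 2960 × 100 = 120.1689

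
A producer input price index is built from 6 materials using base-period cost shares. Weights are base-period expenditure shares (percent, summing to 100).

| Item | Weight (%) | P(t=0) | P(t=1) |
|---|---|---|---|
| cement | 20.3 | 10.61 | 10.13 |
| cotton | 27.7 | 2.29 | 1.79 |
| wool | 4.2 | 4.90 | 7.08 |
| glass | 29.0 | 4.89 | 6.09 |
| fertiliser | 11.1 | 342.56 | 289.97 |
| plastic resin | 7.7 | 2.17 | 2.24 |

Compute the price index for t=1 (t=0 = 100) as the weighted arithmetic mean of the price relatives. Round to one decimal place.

cement: 20.3 × (10.13/10.61) = 20.3 × 0.954760 = 19.3816
cotton: 27.7 × (1.79/2.29) = 27.7 × 0.781659 = 21.6520
wool: 4.2 × (7.08/4.90) = 4.2 × 1.444898 = 6.0686
glass: 29.0 × (6.09/4.89) = 29.0 × 1.245399 = 36.1166
fertiliser: 11.1 × (289.97/342.56) = 11.1 × 0.846479 = 9.3959
plastic resin: 7.7 × (2.24/2.17) = 7.7 × 1.032258 = 7.9484
Index = Σ wᵢ·(p₁ᵢ/p₀ᵢ) = 19.3816 + 21.6520 + 6.0686 + 36.1166 + 9.3959 + 7.9484 = 100.5630

100.6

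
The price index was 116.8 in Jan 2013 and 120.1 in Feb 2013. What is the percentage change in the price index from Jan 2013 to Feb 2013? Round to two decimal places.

Change = (120.1 − 116.8) / 116.8 × 100
       = 3.3 / 116.8 × 100 = 2.8253%

2.83%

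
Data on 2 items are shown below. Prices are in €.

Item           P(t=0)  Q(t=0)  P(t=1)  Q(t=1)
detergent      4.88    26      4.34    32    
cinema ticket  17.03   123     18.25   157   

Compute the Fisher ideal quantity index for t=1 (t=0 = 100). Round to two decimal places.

Laspeyres component (base-period weights):
ΣP(t=0)Q(t=1) = 4.88×32 + 17.03×157 = 156.16 + 2673.71 = 2829.87
ΣP(t=0)Q(t=0) = 4.88×26 + 17.03×123 = 126.88 + 2094.69 = 2221.57
L = 2829.87 / 2221.57 × 100 = 127.3815
Paasche component (current-period weights):
ΣP(t=1)Q(t=1) = 4.34×32 + 18.25×157 = 138.88 + 2865.25 = 3004.13
ΣP(t=1)Q(t=0) = 4.34×26 + 18.25×123 = 112.84 + 2244.75 = 2357.59
P = 3004.13 / 2357.59 × 100 = 127.4238
Fisher = √(L × P) = √(127.3815 × 127.4238) = 127.4027

127.40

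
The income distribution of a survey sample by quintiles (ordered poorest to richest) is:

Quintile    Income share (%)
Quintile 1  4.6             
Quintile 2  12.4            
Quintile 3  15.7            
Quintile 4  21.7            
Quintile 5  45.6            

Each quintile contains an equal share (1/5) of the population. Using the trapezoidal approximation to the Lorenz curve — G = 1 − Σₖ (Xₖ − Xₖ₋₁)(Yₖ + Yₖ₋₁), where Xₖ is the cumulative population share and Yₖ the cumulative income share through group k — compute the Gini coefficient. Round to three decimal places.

0.365

Cumulative income shares Yₖ: 0.0460, 0.1700, 0.3270, 0.5440, 1.0000
Σ (Xₖ−Xₖ₋₁)(Yₖ+Yₖ₋₁) = (1/5)(0.0460+0.0000) + (1/5)(0.1700+0.0460) + (1/5)(0.3270+0.1700) + (1/5)(0.5440+0.3270) + (1/5)(1.0000+0.5440)
  = 0.0092 + 0.0432 + 0.0994 + 0.1742 + 0.3088 = 0.6348
G = 1 − 0.6348 = 0.3652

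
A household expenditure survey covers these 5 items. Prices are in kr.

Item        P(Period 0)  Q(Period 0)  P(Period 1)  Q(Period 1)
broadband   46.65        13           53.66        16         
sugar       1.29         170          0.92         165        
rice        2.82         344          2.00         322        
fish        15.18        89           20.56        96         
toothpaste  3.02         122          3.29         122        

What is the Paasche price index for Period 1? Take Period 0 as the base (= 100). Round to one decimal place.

109.1

Paasche price index uses current-period quantities as weights.
ΣP(Period 1)·Q(Period 1) = 53.66×16 + 0.92×165 + 2.00×322 + 20.56×96 + 3.29×122 = 858.56 + 151.8 + 644 + 1973.76 + 401.38 = 4029.5
ΣP(Period 0)·Q(Period 1) = 46.65×16 + 1.29×165 + 2.82×322 + 15.18×96 + 3.02×122 = 746.4 + 212.85 + 908.04 + 1457.28 + 368.44 = 3693.01
Index = 4029.5 / 3693.01 × 100 = 109.1115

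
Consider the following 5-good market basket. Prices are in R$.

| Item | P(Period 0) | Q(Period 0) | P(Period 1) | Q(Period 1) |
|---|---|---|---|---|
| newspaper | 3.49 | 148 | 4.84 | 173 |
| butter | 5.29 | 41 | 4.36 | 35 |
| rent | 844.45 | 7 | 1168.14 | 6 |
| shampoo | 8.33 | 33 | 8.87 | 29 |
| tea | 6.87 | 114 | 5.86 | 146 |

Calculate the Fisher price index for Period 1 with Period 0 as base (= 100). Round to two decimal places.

129.29

Laspeyres component (base-period weights):
ΣP(Period 1)Q(Period 0) = 4.84×148 + 4.36×41 + 1168.14×7 + 8.87×33 + 5.86×114 = 716.32 + 178.76 + 8176.98 + 292.71 + 668.04 = 10032.81
ΣP(Period 0)Q(Period 0) = 3.49×148 + 5.29×41 + 844.45×7 + 8.33×33 + 6.87×114 = 516.52 + 216.89 + 5911.15 + 274.89 + 783.18 = 7702.63
L = 10032.81 / 7702.63 × 100 = 130.2517
Paasche component (current-period weights):
ΣP(Period 1)Q(Period 1) = 4.84×173 + 4.36×35 + 1168.14×6 + 8.87×29 + 5.86×146 = 837.32 + 152.6 + 7008.84 + 257.23 + 855.56 = 9111.55
ΣP(Period 0)Q(Period 1) = 3.49×173 + 5.29×35 + 844.45×6 + 8.33×29 + 6.87×146 = 603.77 + 185.15 + 5066.7 + 241.57 + 1003.02 = 7100.21
P = 9111.55 / 7100.21 × 100 = 128.3279
Fisher = √(L × P) = √(130.2517 × 128.3279) = 129.2862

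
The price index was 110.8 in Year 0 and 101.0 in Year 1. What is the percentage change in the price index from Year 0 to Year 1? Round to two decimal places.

Change = (101.0 − 110.8) / 110.8 × 100
       = -9.8 / 110.8 × 100 = -8.8448%

-8.84%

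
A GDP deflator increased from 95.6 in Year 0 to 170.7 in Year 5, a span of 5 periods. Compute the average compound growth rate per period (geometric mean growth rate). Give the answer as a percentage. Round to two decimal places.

Growth factor = (170.7/95.6)^(1/5) = (1.785565)^(1/5) = 1.122936
Growth rate = 1.122936 − 1 = 0.122936 = 12.2936%

12.29%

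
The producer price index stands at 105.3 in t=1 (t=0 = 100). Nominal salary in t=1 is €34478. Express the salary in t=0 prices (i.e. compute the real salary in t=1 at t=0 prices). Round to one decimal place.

32742.6

Real = Nominal ÷ (Index/100) = 34478 ÷ (105.3/100)
     = 34478 ÷ 1.053 = 32742.6401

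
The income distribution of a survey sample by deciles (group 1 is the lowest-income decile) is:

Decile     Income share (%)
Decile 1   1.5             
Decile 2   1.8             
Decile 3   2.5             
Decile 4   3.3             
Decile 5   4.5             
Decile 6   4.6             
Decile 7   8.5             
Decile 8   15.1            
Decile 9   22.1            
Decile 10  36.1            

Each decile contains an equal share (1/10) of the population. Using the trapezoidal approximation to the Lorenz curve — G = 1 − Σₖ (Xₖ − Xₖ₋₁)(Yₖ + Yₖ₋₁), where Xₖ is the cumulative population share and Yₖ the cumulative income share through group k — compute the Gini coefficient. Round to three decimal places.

0.532

Cumulative income shares Yₖ: 0.0150, 0.0330, 0.0580, 0.0910, 0.1360, 0.1820, 0.2670, 0.4180, 0.6390, 1.0000
Σ (Xₖ−Xₖ₋₁)(Yₖ+Yₖ₋₁) = (1/10)(0.0150+0.0000) + (1/10)(0.0330+0.0150) + (1/10)(0.0580+0.0330) + (1/10)(0.0910+0.0580) + (1/10)(0.1360+0.0910) + (1/10)(0.1820+0.1360) + (1/10)(0.2670+0.1820) + (1/10)(0.4180+0.2670) + (1/10)(0.6390+0.4180) + (1/10)(1.0000+0.6390)
  = 0.0015 + 0.0048 + 0.0091 + 0.0149 + 0.0227 + 0.0318 + 0.0449 + 0.0685 + 0.1057 + 0.1639 = 0.4678
G = 1 − 0.4678 = 0.5322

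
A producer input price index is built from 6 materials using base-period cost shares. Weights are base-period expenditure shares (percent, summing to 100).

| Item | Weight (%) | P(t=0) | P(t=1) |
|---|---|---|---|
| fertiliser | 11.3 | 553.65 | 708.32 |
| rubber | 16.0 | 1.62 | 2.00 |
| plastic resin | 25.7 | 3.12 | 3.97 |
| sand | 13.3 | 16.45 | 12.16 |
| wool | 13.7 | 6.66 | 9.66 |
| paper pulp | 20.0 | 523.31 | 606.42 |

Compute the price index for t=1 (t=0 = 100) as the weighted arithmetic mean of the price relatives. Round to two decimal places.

119.79

fertiliser: 11.3 × (708.32/553.65) = 11.3 × 1.279364 = 14.4568
rubber: 16.0 × (2.00/1.62) = 16.0 × 1.234568 = 19.7531
plastic resin: 25.7 × (3.97/3.12) = 25.7 × 1.272436 = 32.7016
sand: 13.3 × (12.16/16.45) = 13.3 × 0.739210 = 9.8315
wool: 13.7 × (9.66/6.66) = 13.7 × 1.450450 = 19.8712
paper pulp: 20.0 × (606.42/523.31) = 20.0 × 1.158816 = 23.1763
Index = Σ wᵢ·(p₁ᵢ/p₀ᵢ) = 14.4568 + 19.7531 + 32.7016 + 9.8315 + 19.8712 + 23.1763 = 119.7905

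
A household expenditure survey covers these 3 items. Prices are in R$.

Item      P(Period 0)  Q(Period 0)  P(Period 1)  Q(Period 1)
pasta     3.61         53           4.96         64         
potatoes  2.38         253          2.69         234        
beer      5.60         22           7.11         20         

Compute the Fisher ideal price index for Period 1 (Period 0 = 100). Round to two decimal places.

120.50

Laspeyres component (base-period weights):
ΣP(Period 1)Q(Period 0) = 4.96×53 + 2.69×253 + 7.11×22 = 262.88 + 680.57 + 156.42 = 1099.87
ΣP(Period 0)Q(Period 0) = 3.61×53 + 2.38×253 + 5.60×22 = 191.33 + 602.14 + 123.2 = 916.67
L = 1099.87 / 916.67 × 100 = 119.9854
Paasche component (current-period weights):
ΣP(Period 1)Q(Period 1) = 4.96×64 + 2.69×234 + 7.11×20 = 317.44 + 629.46 + 142.2 = 1089.1
ΣP(Period 0)Q(Period 1) = 3.61×64 + 2.38×234 + 5.60×20 = 231.04 + 556.92 + 112 = 899.96
P = 1089.1 / 899.96 × 100 = 121.0165
Fisher = √(L × P) = √(119.9854 × 121.0165) = 120.4998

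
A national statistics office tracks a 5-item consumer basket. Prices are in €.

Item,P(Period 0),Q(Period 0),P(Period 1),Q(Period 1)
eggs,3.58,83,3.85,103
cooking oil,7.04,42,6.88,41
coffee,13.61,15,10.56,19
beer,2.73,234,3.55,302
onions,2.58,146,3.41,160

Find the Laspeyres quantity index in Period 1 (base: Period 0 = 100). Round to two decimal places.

Laspeyres quantity index uses base-period prices as weights.
ΣP(Period 0)·Q(Period 1) = 3.58×103 + 7.04×41 + 13.61×19 + 2.73×302 + 2.58×160 = 368.74 + 288.64 + 258.59 + 824.46 + 412.8 = 2153.23
ΣP(Period 0)·Q(Period 0) = 3.58×83 + 7.04×42 + 13.61×15 + 2.73×234 + 2.58×146 = 297.14 + 295.68 + 204.15 + 638.82 + 376.68 = 1812.47
Index = 2153.23 / 1812.47 × 100 = 118.8009

118.80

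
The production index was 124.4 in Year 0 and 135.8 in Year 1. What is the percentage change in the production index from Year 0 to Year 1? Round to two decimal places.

Change = (135.8 − 124.4) / 124.4 × 100
       = 11.4 / 124.4 × 100 = 9.1640%

9.16%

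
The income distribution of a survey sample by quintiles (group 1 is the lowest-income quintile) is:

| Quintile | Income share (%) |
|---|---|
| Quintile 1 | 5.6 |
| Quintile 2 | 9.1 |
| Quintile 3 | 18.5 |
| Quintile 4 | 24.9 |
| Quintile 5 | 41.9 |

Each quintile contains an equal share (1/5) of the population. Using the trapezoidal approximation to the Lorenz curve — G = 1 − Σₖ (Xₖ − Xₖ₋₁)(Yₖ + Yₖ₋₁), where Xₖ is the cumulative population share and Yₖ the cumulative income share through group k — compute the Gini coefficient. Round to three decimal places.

Cumulative income shares Yₖ: 0.0560, 0.1470, 0.3320, 0.5810, 1.0000
Σ (Xₖ−Xₖ₋₁)(Yₖ+Yₖ₋₁) = (1/5)(0.0560+0.0000) + (1/5)(0.1470+0.0560) + (1/5)(0.3320+0.1470) + (1/5)(0.5810+0.3320) + (1/5)(1.0000+0.5810)
  = 0.0112 + 0.0406 + 0.0958 + 0.1826 + 0.3162 = 0.6464
G = 1 − 0.6464 = 0.3536

0.354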